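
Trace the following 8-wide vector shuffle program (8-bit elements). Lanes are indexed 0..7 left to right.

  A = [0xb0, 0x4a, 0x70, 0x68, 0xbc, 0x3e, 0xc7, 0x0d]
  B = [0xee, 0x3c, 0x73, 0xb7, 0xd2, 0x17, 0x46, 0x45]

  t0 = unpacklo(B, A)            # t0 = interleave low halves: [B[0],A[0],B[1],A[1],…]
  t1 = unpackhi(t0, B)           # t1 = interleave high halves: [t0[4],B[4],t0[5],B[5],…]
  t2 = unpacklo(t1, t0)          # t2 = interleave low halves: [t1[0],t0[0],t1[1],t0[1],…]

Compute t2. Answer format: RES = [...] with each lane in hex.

t0 = [0xee, 0xb0, 0x3c, 0x4a, 0x73, 0x70, 0xb7, 0x68]
t1 = [0x73, 0xd2, 0x70, 0x17, 0xb7, 0x46, 0x68, 0x45]
t2 = [0x73, 0xee, 0xd2, 0xb0, 0x70, 0x3c, 0x17, 0x4a]

RES = [ 0x73  0xee  0xd2  0xb0  0x70  0x3c  0x17  0x4a ]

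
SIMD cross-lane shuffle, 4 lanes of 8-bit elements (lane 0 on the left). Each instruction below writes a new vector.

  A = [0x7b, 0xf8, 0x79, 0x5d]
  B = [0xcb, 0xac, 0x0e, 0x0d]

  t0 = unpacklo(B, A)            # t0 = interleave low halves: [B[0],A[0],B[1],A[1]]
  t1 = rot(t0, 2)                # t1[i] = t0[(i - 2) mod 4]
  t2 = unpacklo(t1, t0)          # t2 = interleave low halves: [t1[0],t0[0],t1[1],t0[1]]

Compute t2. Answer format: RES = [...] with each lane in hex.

→ t0 |cb|7b|ac|f8|
→ t1 |ac|f8|cb|7b|
→ t2 |ac|cb|f8|7b|

RES = [0xac, 0xcb, 0xf8, 0x7b]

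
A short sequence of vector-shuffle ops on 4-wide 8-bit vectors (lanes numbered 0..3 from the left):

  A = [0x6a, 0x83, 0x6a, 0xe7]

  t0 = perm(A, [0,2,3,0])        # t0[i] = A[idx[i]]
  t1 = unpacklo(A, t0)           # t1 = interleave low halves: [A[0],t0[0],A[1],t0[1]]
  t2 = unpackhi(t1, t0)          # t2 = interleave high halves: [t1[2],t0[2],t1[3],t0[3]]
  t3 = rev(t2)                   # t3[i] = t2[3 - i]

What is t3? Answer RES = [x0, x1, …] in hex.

  t0: 6a 6a e7 6a
  t1: 6a 6a 83 6a
  t2: 83 e7 6a 6a
  t3: 6a 6a e7 83

RES = [0x6a, 0x6a, 0xe7, 0x83]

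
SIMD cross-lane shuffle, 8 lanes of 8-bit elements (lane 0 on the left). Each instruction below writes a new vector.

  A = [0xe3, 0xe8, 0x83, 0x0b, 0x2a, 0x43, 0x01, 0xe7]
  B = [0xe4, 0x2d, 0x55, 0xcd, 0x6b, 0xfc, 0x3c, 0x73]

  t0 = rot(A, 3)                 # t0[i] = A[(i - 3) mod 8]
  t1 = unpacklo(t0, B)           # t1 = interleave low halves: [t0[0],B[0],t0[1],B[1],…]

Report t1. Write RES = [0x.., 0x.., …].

t0 = [0x43, 0x01, 0xe7, 0xe3, 0xe8, 0x83, 0x0b, 0x2a]
t1 = [0x43, 0xe4, 0x01, 0x2d, 0xe7, 0x55, 0xe3, 0xcd]

RES = [0x43, 0xe4, 0x01, 0x2d, 0xe7, 0x55, 0xe3, 0xcd]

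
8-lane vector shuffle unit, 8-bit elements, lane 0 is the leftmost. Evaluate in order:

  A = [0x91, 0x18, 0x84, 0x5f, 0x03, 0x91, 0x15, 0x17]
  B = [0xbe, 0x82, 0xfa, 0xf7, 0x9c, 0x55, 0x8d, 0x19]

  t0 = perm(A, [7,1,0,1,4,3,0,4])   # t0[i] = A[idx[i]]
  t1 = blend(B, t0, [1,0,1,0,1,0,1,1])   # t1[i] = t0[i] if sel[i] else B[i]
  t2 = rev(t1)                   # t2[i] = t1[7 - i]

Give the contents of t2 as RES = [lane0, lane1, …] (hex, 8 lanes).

t0 = [0x17, 0x18, 0x91, 0x18, 0x03, 0x5f, 0x91, 0x03]
t1 = [0x17, 0x82, 0x91, 0xf7, 0x03, 0x55, 0x91, 0x03]
t2 = [0x03, 0x91, 0x55, 0x03, 0xf7, 0x91, 0x82, 0x17]

RES = [0x03, 0x91, 0x55, 0x03, 0xf7, 0x91, 0x82, 0x17]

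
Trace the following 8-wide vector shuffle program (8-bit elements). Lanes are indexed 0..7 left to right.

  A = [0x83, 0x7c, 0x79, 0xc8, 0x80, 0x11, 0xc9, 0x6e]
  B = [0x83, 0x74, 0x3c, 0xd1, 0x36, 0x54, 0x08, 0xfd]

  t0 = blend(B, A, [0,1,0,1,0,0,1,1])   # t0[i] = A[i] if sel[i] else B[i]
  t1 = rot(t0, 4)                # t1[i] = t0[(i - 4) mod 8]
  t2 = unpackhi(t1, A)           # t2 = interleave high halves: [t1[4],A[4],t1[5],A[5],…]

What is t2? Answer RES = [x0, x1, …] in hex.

RES = [ 0x83  0x80  0x7c  0x11  0x3c  0xc9  0xc8  0x6e ]

→ t0 |83|7c|3c|c8|36|54|c9|6e|
→ t1 |36|54|c9|6e|83|7c|3c|c8|
→ t2 |83|80|7c|11|3c|c9|c8|6e|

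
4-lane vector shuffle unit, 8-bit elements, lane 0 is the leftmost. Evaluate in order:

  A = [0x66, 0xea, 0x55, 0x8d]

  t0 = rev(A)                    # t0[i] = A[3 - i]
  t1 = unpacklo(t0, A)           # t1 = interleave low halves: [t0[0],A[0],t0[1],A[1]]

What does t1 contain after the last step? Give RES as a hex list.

RES = [ 0x8d  0x66  0x55  0xea ]

→ t0 |8d|55|ea|66|
→ t1 |8d|66|55|ea|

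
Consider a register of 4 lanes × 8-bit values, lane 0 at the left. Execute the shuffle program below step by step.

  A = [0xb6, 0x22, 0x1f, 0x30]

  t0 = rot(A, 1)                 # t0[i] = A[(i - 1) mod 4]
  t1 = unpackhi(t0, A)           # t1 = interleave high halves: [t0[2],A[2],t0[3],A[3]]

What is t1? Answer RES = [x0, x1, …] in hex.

  t0: 30 b6 22 1f
  t1: 22 1f 1f 30

RES = [ 0x22  0x1f  0x1f  0x30 ]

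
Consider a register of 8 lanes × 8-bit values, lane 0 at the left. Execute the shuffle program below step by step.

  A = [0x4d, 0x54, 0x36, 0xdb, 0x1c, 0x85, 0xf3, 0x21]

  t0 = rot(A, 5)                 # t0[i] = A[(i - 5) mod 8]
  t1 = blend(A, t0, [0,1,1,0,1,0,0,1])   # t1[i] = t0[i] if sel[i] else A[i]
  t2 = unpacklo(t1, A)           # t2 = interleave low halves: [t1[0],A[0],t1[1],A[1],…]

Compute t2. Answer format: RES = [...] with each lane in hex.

t0 = [0xdb, 0x1c, 0x85, 0xf3, 0x21, 0x4d, 0x54, 0x36]
t1 = [0x4d, 0x1c, 0x85, 0xdb, 0x21, 0x85, 0xf3, 0x36]
t2 = [0x4d, 0x4d, 0x1c, 0x54, 0x85, 0x36, 0xdb, 0xdb]

RES = [ 0x4d  0x4d  0x1c  0x54  0x85  0x36  0xdb  0xdb ]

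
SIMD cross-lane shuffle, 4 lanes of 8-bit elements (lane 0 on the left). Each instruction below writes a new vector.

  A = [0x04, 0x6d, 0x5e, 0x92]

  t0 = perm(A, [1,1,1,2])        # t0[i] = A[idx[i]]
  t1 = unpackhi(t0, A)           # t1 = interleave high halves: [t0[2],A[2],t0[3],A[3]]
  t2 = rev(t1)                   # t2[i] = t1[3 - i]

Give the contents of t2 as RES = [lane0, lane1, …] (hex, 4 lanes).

→ t0 |6d|6d|6d|5e|
→ t1 |6d|5e|5e|92|
→ t2 |92|5e|5e|6d|

RES = [0x92, 0x5e, 0x5e, 0x6d]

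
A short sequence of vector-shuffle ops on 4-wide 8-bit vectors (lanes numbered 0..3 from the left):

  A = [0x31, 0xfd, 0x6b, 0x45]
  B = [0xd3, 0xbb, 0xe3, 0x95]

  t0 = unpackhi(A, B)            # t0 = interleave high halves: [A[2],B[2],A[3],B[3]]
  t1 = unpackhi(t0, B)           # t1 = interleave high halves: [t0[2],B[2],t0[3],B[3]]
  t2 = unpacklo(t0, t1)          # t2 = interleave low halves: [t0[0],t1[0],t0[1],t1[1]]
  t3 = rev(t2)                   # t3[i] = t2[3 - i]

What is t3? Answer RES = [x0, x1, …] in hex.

→ t0 |6b|e3|45|95|
→ t1 |45|e3|95|95|
→ t2 |6b|45|e3|e3|
→ t3 |e3|e3|45|6b|

RES = [0xe3, 0xe3, 0x45, 0x6b]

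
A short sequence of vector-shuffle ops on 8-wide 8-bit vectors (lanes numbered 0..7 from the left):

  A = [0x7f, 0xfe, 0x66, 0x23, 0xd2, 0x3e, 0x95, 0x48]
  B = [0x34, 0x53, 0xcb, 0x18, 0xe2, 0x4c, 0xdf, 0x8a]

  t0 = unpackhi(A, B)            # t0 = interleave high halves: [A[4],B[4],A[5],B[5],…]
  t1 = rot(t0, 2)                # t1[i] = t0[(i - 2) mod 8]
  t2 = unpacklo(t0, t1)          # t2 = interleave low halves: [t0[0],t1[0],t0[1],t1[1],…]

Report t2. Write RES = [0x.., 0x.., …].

  t0: d2 e2 3e 4c 95 df 48 8a
  t1: 48 8a d2 e2 3e 4c 95 df
  t2: d2 48 e2 8a 3e d2 4c e2

RES = [0xd2, 0x48, 0xe2, 0x8a, 0x3e, 0xd2, 0x4c, 0xe2]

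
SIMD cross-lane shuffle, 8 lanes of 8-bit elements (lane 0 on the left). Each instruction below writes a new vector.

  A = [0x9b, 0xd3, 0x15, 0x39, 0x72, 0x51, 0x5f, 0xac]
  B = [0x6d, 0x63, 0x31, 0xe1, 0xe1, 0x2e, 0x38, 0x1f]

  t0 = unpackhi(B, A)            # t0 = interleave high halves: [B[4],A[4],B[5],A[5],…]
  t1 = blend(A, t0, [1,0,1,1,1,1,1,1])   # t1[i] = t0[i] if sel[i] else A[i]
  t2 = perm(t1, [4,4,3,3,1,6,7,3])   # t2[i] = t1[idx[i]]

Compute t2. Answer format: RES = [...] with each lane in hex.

t0 = [0xe1, 0x72, 0x2e, 0x51, 0x38, 0x5f, 0x1f, 0xac]
t1 = [0xe1, 0xd3, 0x2e, 0x51, 0x38, 0x5f, 0x1f, 0xac]
t2 = [0x38, 0x38, 0x51, 0x51, 0xd3, 0x1f, 0xac, 0x51]

RES = [ 0x38  0x38  0x51  0x51  0xd3  0x1f  0xac  0x51 ]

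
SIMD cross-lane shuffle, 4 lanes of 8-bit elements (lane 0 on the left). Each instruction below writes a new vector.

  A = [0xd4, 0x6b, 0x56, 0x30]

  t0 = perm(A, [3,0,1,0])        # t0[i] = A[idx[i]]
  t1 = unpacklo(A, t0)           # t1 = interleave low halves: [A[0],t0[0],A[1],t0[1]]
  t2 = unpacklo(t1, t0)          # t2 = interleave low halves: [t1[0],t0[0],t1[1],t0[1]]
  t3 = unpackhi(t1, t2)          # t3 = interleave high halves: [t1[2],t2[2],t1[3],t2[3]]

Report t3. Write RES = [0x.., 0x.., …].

RES = [0x6b, 0x30, 0xd4, 0xd4]

t0 = [0x30, 0xd4, 0x6b, 0xd4]
t1 = [0xd4, 0x30, 0x6b, 0xd4]
t2 = [0xd4, 0x30, 0x30, 0xd4]
t3 = [0x6b, 0x30, 0xd4, 0xd4]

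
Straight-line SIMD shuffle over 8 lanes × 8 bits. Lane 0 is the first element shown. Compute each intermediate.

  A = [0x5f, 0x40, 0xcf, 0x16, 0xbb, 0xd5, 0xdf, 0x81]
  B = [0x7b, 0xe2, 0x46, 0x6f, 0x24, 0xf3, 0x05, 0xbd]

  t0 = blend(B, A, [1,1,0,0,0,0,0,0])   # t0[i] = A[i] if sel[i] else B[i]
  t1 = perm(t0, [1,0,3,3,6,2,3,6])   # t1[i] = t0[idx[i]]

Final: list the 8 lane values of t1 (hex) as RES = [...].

t0 = [0x5f, 0x40, 0x46, 0x6f, 0x24, 0xf3, 0x05, 0xbd]
t1 = [0x40, 0x5f, 0x6f, 0x6f, 0x05, 0x46, 0x6f, 0x05]

RES = [ 0x40  0x5f  0x6f  0x6f  0x05  0x46  0x6f  0x05 ]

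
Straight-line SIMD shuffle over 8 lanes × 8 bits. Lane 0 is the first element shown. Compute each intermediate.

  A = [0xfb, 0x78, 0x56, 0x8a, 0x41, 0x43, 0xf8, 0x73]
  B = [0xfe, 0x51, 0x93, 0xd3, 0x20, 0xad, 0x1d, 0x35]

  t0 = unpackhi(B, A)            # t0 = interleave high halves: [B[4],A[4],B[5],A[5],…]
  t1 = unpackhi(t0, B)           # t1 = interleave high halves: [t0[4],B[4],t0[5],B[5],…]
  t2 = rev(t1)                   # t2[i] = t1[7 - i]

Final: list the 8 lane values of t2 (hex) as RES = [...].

RES = [0x35, 0x73, 0x1d, 0x35, 0xad, 0xf8, 0x20, 0x1d]

→ t0 |20|41|ad|43|1d|f8|35|73|
→ t1 |1d|20|f8|ad|35|1d|73|35|
→ t2 |35|73|1d|35|ad|f8|20|1d|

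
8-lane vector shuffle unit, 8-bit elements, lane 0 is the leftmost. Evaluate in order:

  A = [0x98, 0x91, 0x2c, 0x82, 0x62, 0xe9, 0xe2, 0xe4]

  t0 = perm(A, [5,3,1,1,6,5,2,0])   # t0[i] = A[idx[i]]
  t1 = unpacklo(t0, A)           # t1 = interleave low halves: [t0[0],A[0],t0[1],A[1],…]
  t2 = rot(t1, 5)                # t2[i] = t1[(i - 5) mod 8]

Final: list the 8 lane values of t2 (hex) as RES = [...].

RES = [0x91, 0x91, 0x2c, 0x91, 0x82, 0xe9, 0x98, 0x82]

t0 = [0xe9, 0x82, 0x91, 0x91, 0xe2, 0xe9, 0x2c, 0x98]
t1 = [0xe9, 0x98, 0x82, 0x91, 0x91, 0x2c, 0x91, 0x82]
t2 = [0x91, 0x91, 0x2c, 0x91, 0x82, 0xe9, 0x98, 0x82]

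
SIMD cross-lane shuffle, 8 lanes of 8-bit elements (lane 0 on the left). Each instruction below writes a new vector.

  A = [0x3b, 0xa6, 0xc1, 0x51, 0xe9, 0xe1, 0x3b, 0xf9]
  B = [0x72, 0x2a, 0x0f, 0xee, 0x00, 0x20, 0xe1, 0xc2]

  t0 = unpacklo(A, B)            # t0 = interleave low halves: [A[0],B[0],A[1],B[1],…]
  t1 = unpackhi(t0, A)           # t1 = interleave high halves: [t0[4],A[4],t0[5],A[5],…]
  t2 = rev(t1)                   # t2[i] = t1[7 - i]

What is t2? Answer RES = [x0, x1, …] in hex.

RES = [ 0xf9  0xee  0x3b  0x51  0xe1  0x0f  0xe9  0xc1 ]

t0 = [0x3b, 0x72, 0xa6, 0x2a, 0xc1, 0x0f, 0x51, 0xee]
t1 = [0xc1, 0xe9, 0x0f, 0xe1, 0x51, 0x3b, 0xee, 0xf9]
t2 = [0xf9, 0xee, 0x3b, 0x51, 0xe1, 0x0f, 0xe9, 0xc1]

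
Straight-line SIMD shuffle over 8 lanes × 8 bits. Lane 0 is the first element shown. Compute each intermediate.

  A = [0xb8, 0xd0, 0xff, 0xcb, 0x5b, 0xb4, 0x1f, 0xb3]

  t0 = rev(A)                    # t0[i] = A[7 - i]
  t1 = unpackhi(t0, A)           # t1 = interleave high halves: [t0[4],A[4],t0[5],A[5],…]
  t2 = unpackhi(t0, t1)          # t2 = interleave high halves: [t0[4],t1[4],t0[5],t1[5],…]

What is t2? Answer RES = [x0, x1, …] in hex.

RES = [ 0xcb  0xd0  0xff  0x1f  0xd0  0xb8  0xb8  0xb3 ]

→ t0 |b3|1f|b4|5b|cb|ff|d0|b8|
→ t1 |cb|5b|ff|b4|d0|1f|b8|b3|
→ t2 |cb|d0|ff|1f|d0|b8|b8|b3|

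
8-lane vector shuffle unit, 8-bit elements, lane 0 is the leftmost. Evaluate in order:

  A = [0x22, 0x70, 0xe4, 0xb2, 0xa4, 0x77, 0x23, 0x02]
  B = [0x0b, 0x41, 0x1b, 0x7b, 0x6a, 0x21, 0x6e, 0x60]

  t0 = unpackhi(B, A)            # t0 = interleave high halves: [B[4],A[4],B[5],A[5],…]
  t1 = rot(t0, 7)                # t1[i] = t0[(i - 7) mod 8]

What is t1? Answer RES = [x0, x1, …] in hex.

RES = [ 0xa4  0x21  0x77  0x6e  0x23  0x60  0x02  0x6a ]

  t0: 6a a4 21 77 6e 23 60 02
  t1: a4 21 77 6e 23 60 02 6a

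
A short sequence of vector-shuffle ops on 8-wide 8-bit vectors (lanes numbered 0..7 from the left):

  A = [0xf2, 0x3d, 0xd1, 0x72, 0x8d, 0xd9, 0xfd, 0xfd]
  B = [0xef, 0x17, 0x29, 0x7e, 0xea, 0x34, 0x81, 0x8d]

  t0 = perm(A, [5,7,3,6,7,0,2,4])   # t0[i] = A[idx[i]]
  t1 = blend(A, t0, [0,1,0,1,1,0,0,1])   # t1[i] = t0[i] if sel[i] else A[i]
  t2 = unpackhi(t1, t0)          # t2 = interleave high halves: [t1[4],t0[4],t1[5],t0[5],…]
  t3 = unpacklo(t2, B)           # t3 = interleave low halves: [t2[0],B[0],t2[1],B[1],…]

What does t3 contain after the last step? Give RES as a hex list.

RES = [ 0xfd  0xef  0xfd  0x17  0xd9  0x29  0xf2  0x7e ]

t0 = [0xd9, 0xfd, 0x72, 0xfd, 0xfd, 0xf2, 0xd1, 0x8d]
t1 = [0xf2, 0xfd, 0xd1, 0xfd, 0xfd, 0xd9, 0xfd, 0x8d]
t2 = [0xfd, 0xfd, 0xd9, 0xf2, 0xfd, 0xd1, 0x8d, 0x8d]
t3 = [0xfd, 0xef, 0xfd, 0x17, 0xd9, 0x29, 0xf2, 0x7e]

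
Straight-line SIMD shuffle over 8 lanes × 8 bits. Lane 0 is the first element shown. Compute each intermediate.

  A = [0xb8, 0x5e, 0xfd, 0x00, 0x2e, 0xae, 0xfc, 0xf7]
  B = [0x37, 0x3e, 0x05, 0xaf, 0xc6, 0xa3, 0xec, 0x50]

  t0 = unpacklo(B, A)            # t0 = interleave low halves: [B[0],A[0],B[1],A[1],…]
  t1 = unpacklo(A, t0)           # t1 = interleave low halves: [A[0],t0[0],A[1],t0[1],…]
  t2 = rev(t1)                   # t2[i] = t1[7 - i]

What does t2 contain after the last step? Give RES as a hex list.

→ t0 |37|b8|3e|5e|05|fd|af|00|
→ t1 |b8|37|5e|b8|fd|3e|00|5e|
→ t2 |5e|00|3e|fd|b8|5e|37|b8|

RES = [ 0x5e  0x00  0x3e  0xfd  0xb8  0x5e  0x37  0xb8 ]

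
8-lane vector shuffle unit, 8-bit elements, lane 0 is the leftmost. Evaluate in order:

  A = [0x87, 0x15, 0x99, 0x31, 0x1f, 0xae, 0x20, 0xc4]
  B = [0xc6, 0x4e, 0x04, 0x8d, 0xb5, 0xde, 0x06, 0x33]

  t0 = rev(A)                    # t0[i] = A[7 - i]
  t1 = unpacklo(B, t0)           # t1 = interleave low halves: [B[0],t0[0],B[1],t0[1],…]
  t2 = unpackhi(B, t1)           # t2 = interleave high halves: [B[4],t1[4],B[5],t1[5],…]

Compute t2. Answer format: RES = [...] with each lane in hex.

  t0: c4 20 ae 1f 31 99 15 87
  t1: c6 c4 4e 20 04 ae 8d 1f
  t2: b5 04 de ae 06 8d 33 1f

RES = [ 0xb5  0x04  0xde  0xae  0x06  0x8d  0x33  0x1f ]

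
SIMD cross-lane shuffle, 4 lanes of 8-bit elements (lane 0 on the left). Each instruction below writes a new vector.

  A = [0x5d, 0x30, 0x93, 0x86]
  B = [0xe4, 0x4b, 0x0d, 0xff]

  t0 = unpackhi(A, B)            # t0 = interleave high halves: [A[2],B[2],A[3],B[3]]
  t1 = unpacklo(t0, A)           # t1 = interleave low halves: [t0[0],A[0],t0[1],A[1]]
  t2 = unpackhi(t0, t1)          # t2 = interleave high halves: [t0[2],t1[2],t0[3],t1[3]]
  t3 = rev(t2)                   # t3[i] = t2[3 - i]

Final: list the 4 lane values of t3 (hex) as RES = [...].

  t0: 93 0d 86 ff
  t1: 93 5d 0d 30
  t2: 86 0d ff 30
  t3: 30 ff 0d 86

RES = [ 0x30  0xff  0x0d  0x86 ]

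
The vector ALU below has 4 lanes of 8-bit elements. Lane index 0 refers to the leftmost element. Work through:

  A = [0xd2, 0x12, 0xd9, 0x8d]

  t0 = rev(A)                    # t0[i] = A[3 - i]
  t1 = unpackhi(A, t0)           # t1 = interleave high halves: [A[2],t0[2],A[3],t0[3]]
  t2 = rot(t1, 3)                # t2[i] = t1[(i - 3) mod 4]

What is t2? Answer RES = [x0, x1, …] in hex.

RES = [ 0x12  0x8d  0xd2  0xd9 ]

t0 = [0x8d, 0xd9, 0x12, 0xd2]
t1 = [0xd9, 0x12, 0x8d, 0xd2]
t2 = [0x12, 0x8d, 0xd2, 0xd9]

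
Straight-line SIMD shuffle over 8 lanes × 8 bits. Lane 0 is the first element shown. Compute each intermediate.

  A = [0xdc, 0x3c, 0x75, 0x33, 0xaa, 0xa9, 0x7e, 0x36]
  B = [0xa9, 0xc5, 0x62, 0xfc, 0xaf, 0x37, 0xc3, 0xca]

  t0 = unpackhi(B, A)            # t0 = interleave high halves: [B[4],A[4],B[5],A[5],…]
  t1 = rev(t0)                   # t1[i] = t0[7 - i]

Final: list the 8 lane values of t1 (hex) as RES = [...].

t0 = [0xaf, 0xaa, 0x37, 0xa9, 0xc3, 0x7e, 0xca, 0x36]
t1 = [0x36, 0xca, 0x7e, 0xc3, 0xa9, 0x37, 0xaa, 0xaf]

RES = [0x36, 0xca, 0x7e, 0xc3, 0xa9, 0x37, 0xaa, 0xaf]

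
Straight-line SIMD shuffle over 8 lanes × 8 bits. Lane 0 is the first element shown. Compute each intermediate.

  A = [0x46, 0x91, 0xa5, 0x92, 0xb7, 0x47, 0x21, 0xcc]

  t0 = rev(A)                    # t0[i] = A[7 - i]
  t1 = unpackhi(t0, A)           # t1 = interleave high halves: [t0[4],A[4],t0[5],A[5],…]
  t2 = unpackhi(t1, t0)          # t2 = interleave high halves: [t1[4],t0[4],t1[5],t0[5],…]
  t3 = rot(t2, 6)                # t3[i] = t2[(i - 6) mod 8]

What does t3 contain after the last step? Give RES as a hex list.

  t0: cc 21 47 b7 92 a5 91 46
  t1: 92 b7 a5 47 91 21 46 cc
  t2: 91 92 21 a5 46 91 cc 46
  t3: 21 a5 46 91 cc 46 91 92

RES = [0x21, 0xa5, 0x46, 0x91, 0xcc, 0x46, 0x91, 0x92]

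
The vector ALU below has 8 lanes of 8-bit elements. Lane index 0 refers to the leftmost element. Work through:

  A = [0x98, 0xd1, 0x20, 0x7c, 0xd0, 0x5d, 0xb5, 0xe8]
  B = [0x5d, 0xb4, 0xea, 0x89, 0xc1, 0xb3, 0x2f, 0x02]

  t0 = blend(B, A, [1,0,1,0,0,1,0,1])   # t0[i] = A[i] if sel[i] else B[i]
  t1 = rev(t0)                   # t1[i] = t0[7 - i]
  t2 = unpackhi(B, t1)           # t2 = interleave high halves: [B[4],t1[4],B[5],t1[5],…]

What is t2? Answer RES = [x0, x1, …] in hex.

RES = [0xc1, 0x89, 0xb3, 0x20, 0x2f, 0xb4, 0x02, 0x98]

t0 = [0x98, 0xb4, 0x20, 0x89, 0xc1, 0x5d, 0x2f, 0xe8]
t1 = [0xe8, 0x2f, 0x5d, 0xc1, 0x89, 0x20, 0xb4, 0x98]
t2 = [0xc1, 0x89, 0xb3, 0x20, 0x2f, 0xb4, 0x02, 0x98]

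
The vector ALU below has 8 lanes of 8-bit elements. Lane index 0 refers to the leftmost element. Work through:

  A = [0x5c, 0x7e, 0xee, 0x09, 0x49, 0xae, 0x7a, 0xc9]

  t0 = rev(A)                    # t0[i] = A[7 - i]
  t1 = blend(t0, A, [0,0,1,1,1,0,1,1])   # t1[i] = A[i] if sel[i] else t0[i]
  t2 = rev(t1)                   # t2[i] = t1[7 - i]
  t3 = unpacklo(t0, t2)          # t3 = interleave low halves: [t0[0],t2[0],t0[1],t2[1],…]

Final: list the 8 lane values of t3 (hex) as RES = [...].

RES = [ 0xc9  0xc9  0x7a  0x7a  0xae  0xee  0x49  0x49 ]

→ t0 |c9|7a|ae|49|09|ee|7e|5c|
→ t1 |c9|7a|ee|09|49|ee|7a|c9|
→ t2 |c9|7a|ee|49|09|ee|7a|c9|
→ t3 |c9|c9|7a|7a|ae|ee|49|49|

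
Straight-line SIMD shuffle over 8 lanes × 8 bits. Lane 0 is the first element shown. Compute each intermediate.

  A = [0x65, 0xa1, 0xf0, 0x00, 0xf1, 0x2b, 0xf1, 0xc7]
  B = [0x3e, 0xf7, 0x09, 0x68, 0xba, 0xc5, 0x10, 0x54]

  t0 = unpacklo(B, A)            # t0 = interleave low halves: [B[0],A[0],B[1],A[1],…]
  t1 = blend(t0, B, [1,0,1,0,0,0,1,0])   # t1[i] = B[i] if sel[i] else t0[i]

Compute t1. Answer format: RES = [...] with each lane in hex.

t0 = [0x3e, 0x65, 0xf7, 0xa1, 0x09, 0xf0, 0x68, 0x00]
t1 = [0x3e, 0x65, 0x09, 0xa1, 0x09, 0xf0, 0x10, 0x00]

RES = [0x3e, 0x65, 0x09, 0xa1, 0x09, 0xf0, 0x10, 0x00]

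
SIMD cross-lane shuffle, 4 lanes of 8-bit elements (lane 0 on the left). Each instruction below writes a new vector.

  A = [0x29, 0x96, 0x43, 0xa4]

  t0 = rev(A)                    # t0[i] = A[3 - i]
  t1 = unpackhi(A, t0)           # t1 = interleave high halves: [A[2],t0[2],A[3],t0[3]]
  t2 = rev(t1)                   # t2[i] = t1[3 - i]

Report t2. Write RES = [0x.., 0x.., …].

RES = [ 0x29  0xa4  0x96  0x43 ]

t0 = [0xa4, 0x43, 0x96, 0x29]
t1 = [0x43, 0x96, 0xa4, 0x29]
t2 = [0x29, 0xa4, 0x96, 0x43]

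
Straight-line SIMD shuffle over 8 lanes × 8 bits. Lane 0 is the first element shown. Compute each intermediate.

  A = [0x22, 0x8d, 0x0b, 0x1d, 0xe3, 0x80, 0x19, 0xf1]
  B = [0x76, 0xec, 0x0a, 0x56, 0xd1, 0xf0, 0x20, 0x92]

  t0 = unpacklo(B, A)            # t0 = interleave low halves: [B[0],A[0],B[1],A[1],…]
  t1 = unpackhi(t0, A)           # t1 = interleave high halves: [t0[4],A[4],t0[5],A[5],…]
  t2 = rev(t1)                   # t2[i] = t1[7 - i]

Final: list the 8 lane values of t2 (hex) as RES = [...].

→ t0 |76|22|ec|8d|0a|0b|56|1d|
→ t1 |0a|e3|0b|80|56|19|1d|f1|
→ t2 |f1|1d|19|56|80|0b|e3|0a|

RES = [ 0xf1  0x1d  0x19  0x56  0x80  0x0b  0xe3  0x0a ]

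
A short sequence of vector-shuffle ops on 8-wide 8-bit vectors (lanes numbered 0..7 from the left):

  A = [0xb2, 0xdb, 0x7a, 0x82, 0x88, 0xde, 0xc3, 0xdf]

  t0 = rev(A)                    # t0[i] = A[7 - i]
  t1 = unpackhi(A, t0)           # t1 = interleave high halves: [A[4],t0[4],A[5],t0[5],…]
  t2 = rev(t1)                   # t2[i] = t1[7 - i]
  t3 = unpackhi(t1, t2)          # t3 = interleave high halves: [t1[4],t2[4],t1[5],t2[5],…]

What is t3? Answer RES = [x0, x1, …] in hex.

  t0: df c3 de 88 82 7a db b2
  t1: 88 82 de 7a c3 db df b2
  t2: b2 df db c3 7a de 82 88
  t3: c3 7a db de df 82 b2 88

RES = [ 0xc3  0x7a  0xdb  0xde  0xdf  0x82  0xb2  0x88 ]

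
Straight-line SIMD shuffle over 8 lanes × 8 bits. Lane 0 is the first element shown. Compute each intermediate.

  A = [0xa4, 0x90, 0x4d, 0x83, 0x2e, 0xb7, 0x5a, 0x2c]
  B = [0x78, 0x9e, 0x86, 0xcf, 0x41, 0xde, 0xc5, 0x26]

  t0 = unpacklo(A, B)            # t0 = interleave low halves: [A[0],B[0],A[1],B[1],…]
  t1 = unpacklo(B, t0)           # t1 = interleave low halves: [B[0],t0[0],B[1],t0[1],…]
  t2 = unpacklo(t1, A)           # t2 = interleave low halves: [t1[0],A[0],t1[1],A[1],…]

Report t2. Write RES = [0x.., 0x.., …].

RES = [ 0x78  0xa4  0xa4  0x90  0x9e  0x4d  0x78  0x83 ]

t0 = [0xa4, 0x78, 0x90, 0x9e, 0x4d, 0x86, 0x83, 0xcf]
t1 = [0x78, 0xa4, 0x9e, 0x78, 0x86, 0x90, 0xcf, 0x9e]
t2 = [0x78, 0xa4, 0xa4, 0x90, 0x9e, 0x4d, 0x78, 0x83]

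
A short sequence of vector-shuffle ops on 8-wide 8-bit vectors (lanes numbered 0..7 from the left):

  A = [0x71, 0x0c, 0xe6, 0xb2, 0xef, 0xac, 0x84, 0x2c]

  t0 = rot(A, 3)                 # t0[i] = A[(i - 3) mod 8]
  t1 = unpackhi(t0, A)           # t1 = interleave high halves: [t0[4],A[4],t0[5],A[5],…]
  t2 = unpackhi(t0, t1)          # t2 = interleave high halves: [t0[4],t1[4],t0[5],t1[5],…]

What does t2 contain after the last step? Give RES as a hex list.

  t0: ac 84 2c 71 0c e6 b2 ef
  t1: 0c ef e6 ac b2 84 ef 2c
  t2: 0c b2 e6 84 b2 ef ef 2c

RES = [0x0c, 0xb2, 0xe6, 0x84, 0xb2, 0xef, 0xef, 0x2c]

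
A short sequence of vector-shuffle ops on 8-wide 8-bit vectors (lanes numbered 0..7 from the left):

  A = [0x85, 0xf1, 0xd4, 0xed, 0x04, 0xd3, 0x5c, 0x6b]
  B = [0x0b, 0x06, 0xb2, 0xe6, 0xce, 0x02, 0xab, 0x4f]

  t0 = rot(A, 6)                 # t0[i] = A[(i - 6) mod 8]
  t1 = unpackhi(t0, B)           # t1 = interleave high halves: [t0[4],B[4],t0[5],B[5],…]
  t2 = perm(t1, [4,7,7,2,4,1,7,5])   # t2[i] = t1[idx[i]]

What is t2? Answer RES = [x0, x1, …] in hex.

t0 = [0xd4, 0xed, 0x04, 0xd3, 0x5c, 0x6b, 0x85, 0xf1]
t1 = [0x5c, 0xce, 0x6b, 0x02, 0x85, 0xab, 0xf1, 0x4f]
t2 = [0x85, 0x4f, 0x4f, 0x6b, 0x85, 0xce, 0x4f, 0xab]

RES = [ 0x85  0x4f  0x4f  0x6b  0x85  0xce  0x4f  0xab ]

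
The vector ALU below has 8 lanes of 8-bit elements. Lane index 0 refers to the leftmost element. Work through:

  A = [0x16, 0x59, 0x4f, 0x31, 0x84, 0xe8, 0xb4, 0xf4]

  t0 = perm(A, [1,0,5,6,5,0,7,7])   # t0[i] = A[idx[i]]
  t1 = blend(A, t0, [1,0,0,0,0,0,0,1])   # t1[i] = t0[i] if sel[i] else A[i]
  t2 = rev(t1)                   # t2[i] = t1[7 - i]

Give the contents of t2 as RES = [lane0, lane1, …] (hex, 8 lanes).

t0 = [0x59, 0x16, 0xe8, 0xb4, 0xe8, 0x16, 0xf4, 0xf4]
t1 = [0x59, 0x59, 0x4f, 0x31, 0x84, 0xe8, 0xb4, 0xf4]
t2 = [0xf4, 0xb4, 0xe8, 0x84, 0x31, 0x4f, 0x59, 0x59]

RES = [0xf4, 0xb4, 0xe8, 0x84, 0x31, 0x4f, 0x59, 0x59]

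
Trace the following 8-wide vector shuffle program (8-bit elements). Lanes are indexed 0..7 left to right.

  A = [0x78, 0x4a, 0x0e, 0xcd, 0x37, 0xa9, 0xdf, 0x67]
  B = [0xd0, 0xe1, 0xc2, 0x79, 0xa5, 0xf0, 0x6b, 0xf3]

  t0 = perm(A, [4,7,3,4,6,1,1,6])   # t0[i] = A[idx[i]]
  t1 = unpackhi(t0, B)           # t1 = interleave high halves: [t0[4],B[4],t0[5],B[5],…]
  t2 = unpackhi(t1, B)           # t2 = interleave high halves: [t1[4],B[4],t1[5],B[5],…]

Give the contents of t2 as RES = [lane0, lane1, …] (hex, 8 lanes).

RES = [0x4a, 0xa5, 0x6b, 0xf0, 0xdf, 0x6b, 0xf3, 0xf3]

t0 = [0x37, 0x67, 0xcd, 0x37, 0xdf, 0x4a, 0x4a, 0xdf]
t1 = [0xdf, 0xa5, 0x4a, 0xf0, 0x4a, 0x6b, 0xdf, 0xf3]
t2 = [0x4a, 0xa5, 0x6b, 0xf0, 0xdf, 0x6b, 0xf3, 0xf3]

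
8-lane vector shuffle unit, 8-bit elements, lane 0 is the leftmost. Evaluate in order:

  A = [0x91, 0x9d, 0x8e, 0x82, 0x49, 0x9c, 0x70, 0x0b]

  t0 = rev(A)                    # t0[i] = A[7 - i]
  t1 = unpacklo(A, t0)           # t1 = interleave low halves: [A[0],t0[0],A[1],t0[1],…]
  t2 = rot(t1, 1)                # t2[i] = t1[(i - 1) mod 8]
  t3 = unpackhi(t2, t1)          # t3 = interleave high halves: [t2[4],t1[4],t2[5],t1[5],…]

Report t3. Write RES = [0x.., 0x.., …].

→ t0 |0b|70|9c|49|82|8e|9d|91|
→ t1 |91|0b|9d|70|8e|9c|82|49|
→ t2 |49|91|0b|9d|70|8e|9c|82|
→ t3 |70|8e|8e|9c|9c|82|82|49|

RES = [ 0x70  0x8e  0x8e  0x9c  0x9c  0x82  0x82  0x49 ]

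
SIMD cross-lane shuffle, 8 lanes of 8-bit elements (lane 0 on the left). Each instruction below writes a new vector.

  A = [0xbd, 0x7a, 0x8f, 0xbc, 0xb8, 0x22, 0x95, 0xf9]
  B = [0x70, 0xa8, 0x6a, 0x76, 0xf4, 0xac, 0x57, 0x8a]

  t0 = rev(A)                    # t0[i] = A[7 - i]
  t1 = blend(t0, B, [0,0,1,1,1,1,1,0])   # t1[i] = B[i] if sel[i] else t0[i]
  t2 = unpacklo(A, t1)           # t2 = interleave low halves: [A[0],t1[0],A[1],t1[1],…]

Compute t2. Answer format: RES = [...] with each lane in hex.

t0 = [0xf9, 0x95, 0x22, 0xb8, 0xbc, 0x8f, 0x7a, 0xbd]
t1 = [0xf9, 0x95, 0x6a, 0x76, 0xf4, 0xac, 0x57, 0xbd]
t2 = [0xbd, 0xf9, 0x7a, 0x95, 0x8f, 0x6a, 0xbc, 0x76]

RES = [0xbd, 0xf9, 0x7a, 0x95, 0x8f, 0x6a, 0xbc, 0x76]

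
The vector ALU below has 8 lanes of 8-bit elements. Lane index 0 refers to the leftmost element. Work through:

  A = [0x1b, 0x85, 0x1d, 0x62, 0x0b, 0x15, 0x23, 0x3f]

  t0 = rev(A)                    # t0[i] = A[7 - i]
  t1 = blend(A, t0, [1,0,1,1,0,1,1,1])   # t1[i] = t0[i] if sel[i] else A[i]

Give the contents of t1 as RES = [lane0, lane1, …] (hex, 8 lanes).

RES = [ 0x3f  0x85  0x15  0x0b  0x0b  0x1d  0x85  0x1b ]

  t0: 3f 23 15 0b 62 1d 85 1b
  t1: 3f 85 15 0b 0b 1d 85 1b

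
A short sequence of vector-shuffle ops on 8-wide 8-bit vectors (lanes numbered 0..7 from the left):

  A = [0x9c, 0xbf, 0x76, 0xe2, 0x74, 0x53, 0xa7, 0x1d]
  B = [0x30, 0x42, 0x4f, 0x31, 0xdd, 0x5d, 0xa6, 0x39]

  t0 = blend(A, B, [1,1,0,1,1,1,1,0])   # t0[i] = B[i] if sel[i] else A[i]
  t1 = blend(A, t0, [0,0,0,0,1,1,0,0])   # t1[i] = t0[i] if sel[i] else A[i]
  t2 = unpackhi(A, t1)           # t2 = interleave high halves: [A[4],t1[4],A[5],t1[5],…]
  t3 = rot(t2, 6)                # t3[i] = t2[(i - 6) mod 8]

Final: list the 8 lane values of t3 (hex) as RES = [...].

  t0: 30 42 76 31 dd 5d a6 1d
  t1: 9c bf 76 e2 dd 5d a7 1d
  t2: 74 dd 53 5d a7 a7 1d 1d
  t3: 53 5d a7 a7 1d 1d 74 dd

RES = [0x53, 0x5d, 0xa7, 0xa7, 0x1d, 0x1d, 0x74, 0xdd]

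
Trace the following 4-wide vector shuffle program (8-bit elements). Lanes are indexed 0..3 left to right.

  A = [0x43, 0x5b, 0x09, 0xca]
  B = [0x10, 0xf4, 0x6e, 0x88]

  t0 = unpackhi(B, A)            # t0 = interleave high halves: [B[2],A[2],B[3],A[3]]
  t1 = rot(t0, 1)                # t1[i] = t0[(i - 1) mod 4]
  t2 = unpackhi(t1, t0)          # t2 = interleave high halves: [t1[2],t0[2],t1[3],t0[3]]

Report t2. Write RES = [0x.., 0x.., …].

RES = [ 0x09  0x88  0x88  0xca ]

t0 = [0x6e, 0x09, 0x88, 0xca]
t1 = [0xca, 0x6e, 0x09, 0x88]
t2 = [0x09, 0x88, 0x88, 0xca]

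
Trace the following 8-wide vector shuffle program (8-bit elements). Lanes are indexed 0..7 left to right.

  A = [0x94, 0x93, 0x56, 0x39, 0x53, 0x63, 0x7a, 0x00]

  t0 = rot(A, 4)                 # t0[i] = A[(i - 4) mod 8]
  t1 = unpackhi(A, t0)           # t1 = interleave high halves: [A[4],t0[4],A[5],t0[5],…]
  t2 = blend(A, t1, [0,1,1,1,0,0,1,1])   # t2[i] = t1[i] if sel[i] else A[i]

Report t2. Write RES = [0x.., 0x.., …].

t0 = [0x53, 0x63, 0x7a, 0x00, 0x94, 0x93, 0x56, 0x39]
t1 = [0x53, 0x94, 0x63, 0x93, 0x7a, 0x56, 0x00, 0x39]
t2 = [0x94, 0x94, 0x63, 0x93, 0x53, 0x63, 0x00, 0x39]

RES = [ 0x94  0x94  0x63  0x93  0x53  0x63  0x00  0x39 ]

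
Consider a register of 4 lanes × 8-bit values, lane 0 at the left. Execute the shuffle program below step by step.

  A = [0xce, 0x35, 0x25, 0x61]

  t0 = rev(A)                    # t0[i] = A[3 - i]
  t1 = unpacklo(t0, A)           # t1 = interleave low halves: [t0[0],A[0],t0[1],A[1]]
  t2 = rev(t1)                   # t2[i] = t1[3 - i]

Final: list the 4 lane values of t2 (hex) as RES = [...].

  t0: 61 25 35 ce
  t1: 61 ce 25 35
  t2: 35 25 ce 61

RES = [ 0x35  0x25  0xce  0x61 ]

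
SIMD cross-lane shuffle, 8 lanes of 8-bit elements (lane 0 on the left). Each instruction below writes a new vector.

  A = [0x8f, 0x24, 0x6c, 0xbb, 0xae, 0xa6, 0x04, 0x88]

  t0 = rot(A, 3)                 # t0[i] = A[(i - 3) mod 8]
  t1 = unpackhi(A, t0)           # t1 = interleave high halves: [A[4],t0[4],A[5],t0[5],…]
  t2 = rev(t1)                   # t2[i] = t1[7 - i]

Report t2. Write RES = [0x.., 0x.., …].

  t0: a6 04 88 8f 24 6c bb ae
  t1: ae 24 a6 6c 04 bb 88 ae
  t2: ae 88 bb 04 6c a6 24 ae

RES = [0xae, 0x88, 0xbb, 0x04, 0x6c, 0xa6, 0x24, 0xae]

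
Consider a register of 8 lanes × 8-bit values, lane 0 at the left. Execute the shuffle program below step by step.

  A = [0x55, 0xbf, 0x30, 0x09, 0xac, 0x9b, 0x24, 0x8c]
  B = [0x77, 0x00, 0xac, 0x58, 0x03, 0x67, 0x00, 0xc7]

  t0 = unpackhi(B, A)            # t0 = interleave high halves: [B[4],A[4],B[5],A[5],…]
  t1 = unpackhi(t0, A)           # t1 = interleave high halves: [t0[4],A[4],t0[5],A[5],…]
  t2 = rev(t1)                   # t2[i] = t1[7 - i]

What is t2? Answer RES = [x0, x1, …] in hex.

RES = [0x8c, 0x8c, 0x24, 0xc7, 0x9b, 0x24, 0xac, 0x00]

  t0: 03 ac 67 9b 00 24 c7 8c
  t1: 00 ac 24 9b c7 24 8c 8c
  t2: 8c 8c 24 c7 9b 24 ac 00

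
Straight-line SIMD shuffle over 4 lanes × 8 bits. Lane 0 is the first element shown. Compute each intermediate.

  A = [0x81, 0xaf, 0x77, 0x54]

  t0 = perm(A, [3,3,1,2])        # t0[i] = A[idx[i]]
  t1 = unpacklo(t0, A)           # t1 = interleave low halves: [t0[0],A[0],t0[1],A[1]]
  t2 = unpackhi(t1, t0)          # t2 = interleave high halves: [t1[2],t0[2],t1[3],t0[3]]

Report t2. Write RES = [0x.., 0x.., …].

  t0: 54 54 af 77
  t1: 54 81 54 af
  t2: 54 af af 77

RES = [0x54, 0xaf, 0xaf, 0x77]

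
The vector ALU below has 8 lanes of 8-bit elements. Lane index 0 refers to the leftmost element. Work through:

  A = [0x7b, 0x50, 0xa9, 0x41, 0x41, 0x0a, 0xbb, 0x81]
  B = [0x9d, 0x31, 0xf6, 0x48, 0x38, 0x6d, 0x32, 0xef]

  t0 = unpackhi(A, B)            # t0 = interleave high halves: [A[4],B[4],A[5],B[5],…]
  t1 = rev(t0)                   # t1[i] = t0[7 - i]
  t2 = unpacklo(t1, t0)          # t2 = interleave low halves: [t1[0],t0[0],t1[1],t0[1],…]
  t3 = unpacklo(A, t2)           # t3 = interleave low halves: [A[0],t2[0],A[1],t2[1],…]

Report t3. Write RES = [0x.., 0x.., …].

  t0: 41 38 0a 6d bb 32 81 ef
  t1: ef 81 32 bb 6d 0a 38 41
  t2: ef 41 81 38 32 0a bb 6d
  t3: 7b ef 50 41 a9 81 41 38

RES = [ 0x7b  0xef  0x50  0x41  0xa9  0x81  0x41  0x38 ]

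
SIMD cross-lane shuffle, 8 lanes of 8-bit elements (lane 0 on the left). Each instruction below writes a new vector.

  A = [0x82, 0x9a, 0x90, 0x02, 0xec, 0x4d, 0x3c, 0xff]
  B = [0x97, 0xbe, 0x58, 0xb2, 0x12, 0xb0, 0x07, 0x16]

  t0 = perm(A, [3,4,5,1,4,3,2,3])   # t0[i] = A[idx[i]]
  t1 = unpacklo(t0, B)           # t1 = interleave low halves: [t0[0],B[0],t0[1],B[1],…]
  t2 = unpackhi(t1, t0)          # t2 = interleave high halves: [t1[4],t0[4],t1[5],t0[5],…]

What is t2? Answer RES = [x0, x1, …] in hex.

→ t0 |02|ec|4d|9a|ec|02|90|02|
→ t1 |02|97|ec|be|4d|58|9a|b2|
→ t2 |4d|ec|58|02|9a|90|b2|02|

RES = [ 0x4d  0xec  0x58  0x02  0x9a  0x90  0xb2  0x02 ]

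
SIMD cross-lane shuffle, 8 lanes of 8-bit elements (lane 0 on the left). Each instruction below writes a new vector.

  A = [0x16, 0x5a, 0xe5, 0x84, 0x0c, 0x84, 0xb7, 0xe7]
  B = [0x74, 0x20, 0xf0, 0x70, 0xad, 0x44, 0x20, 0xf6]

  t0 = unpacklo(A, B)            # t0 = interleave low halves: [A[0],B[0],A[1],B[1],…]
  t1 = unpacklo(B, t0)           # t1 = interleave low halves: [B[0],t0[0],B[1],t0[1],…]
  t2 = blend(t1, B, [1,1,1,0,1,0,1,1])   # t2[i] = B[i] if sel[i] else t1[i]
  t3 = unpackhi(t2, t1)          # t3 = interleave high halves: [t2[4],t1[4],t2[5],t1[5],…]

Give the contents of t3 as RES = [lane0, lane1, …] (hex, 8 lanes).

RES = [0xad, 0xf0, 0x5a, 0x5a, 0x20, 0x70, 0xf6, 0x20]

t0 = [0x16, 0x74, 0x5a, 0x20, 0xe5, 0xf0, 0x84, 0x70]
t1 = [0x74, 0x16, 0x20, 0x74, 0xf0, 0x5a, 0x70, 0x20]
t2 = [0x74, 0x20, 0xf0, 0x74, 0xad, 0x5a, 0x20, 0xf6]
t3 = [0xad, 0xf0, 0x5a, 0x5a, 0x20, 0x70, 0xf6, 0x20]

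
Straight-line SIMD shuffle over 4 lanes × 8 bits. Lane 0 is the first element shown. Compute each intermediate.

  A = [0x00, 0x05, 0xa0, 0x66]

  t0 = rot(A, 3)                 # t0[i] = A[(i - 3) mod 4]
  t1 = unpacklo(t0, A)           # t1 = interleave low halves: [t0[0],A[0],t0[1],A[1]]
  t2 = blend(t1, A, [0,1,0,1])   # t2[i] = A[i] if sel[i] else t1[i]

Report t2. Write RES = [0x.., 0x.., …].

t0 = [0x05, 0xa0, 0x66, 0x00]
t1 = [0x05, 0x00, 0xa0, 0x05]
t2 = [0x05, 0x05, 0xa0, 0x66]

RES = [0x05, 0x05, 0xa0, 0x66]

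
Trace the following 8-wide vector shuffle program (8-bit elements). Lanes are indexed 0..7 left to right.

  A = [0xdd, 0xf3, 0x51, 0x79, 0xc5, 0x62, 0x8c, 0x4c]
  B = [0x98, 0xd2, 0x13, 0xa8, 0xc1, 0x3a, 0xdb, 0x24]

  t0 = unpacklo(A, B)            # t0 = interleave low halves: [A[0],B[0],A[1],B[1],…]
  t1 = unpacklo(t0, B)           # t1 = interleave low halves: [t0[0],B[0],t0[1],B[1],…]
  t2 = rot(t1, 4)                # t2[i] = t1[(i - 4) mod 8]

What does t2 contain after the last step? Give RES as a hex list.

→ t0 |dd|98|f3|d2|51|13|79|a8|
→ t1 |dd|98|98|d2|f3|13|d2|a8|
→ t2 |f3|13|d2|a8|dd|98|98|d2|

RES = [0xf3, 0x13, 0xd2, 0xa8, 0xdd, 0x98, 0x98, 0xd2]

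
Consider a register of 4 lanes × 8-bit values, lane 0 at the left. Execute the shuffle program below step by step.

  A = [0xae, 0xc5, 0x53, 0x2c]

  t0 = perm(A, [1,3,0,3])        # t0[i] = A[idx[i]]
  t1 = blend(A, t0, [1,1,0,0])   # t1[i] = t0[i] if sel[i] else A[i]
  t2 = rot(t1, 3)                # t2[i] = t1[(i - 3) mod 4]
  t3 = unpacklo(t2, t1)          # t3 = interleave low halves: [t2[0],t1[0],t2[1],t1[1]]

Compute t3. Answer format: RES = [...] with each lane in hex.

RES = [ 0x2c  0xc5  0x53  0x2c ]

  t0: c5 2c ae 2c
  t1: c5 2c 53 2c
  t2: 2c 53 2c c5
  t3: 2c c5 53 2c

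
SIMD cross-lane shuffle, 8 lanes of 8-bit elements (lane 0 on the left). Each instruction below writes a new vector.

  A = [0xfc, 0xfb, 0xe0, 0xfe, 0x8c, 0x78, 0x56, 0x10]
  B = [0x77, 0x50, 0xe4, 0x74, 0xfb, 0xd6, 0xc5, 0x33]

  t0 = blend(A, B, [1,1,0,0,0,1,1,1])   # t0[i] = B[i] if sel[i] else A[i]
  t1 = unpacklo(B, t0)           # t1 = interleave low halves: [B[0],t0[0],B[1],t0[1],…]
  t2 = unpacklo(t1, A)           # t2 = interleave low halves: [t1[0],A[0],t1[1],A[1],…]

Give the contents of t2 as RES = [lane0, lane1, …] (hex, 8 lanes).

t0 = [0x77, 0x50, 0xe0, 0xfe, 0x8c, 0xd6, 0xc5, 0x33]
t1 = [0x77, 0x77, 0x50, 0x50, 0xe4, 0xe0, 0x74, 0xfe]
t2 = [0x77, 0xfc, 0x77, 0xfb, 0x50, 0xe0, 0x50, 0xfe]

RES = [0x77, 0xfc, 0x77, 0xfb, 0x50, 0xe0, 0x50, 0xfe]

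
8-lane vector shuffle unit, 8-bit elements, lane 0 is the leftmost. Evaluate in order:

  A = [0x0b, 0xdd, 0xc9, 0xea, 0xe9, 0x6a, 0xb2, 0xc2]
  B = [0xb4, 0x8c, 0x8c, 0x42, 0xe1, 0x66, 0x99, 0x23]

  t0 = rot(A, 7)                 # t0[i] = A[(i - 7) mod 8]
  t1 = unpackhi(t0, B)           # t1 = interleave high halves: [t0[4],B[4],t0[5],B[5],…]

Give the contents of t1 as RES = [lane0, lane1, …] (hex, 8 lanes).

RES = [0x6a, 0xe1, 0xb2, 0x66, 0xc2, 0x99, 0x0b, 0x23]

→ t0 |dd|c9|ea|e9|6a|b2|c2|0b|
→ t1 |6a|e1|b2|66|c2|99|0b|23|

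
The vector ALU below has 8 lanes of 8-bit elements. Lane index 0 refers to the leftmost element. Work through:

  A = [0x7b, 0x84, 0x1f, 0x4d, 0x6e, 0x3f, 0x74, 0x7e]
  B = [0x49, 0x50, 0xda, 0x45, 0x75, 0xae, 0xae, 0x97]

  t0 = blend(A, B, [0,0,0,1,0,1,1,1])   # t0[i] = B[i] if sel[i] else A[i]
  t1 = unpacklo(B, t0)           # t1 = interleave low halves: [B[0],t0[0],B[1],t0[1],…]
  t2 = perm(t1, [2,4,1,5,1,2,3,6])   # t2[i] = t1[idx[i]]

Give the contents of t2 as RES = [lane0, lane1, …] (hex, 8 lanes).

RES = [ 0x50  0xda  0x7b  0x1f  0x7b  0x50  0x84  0x45 ]

  t0: 7b 84 1f 45 6e ae ae 97
  t1: 49 7b 50 84 da 1f 45 45
  t2: 50 da 7b 1f 7b 50 84 45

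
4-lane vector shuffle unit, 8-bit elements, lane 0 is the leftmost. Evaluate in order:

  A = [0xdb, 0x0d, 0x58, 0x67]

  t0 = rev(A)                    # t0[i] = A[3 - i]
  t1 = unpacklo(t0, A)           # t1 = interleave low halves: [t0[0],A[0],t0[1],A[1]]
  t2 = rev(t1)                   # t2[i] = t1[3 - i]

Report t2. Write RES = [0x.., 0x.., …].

RES = [0x0d, 0x58, 0xdb, 0x67]

  t0: 67 58 0d db
  t1: 67 db 58 0d
  t2: 0d 58 db 67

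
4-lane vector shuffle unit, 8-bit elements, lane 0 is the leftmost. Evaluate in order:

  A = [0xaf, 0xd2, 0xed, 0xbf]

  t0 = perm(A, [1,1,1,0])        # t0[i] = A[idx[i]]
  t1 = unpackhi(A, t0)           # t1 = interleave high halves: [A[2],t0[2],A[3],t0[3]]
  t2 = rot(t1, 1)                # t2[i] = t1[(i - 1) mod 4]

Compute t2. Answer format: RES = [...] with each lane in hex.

  t0: d2 d2 d2 af
  t1: ed d2 bf af
  t2: af ed d2 bf

RES = [0xaf, 0xed, 0xd2, 0xbf]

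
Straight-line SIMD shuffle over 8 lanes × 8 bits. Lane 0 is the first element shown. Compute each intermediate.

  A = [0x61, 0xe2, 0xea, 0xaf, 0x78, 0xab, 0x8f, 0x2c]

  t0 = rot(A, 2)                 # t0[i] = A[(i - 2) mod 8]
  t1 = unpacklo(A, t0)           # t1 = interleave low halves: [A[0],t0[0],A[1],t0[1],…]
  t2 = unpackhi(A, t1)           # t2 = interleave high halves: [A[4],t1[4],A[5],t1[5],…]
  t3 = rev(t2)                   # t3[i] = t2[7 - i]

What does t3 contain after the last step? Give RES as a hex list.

  t0: 8f 2c 61 e2 ea af 78 ab
  t1: 61 8f e2 2c ea 61 af e2
  t2: 78 ea ab 61 8f af 2c e2
  t3: e2 2c af 8f 61 ab ea 78

RES = [ 0xe2  0x2c  0xaf  0x8f  0x61  0xab  0xea  0x78 ]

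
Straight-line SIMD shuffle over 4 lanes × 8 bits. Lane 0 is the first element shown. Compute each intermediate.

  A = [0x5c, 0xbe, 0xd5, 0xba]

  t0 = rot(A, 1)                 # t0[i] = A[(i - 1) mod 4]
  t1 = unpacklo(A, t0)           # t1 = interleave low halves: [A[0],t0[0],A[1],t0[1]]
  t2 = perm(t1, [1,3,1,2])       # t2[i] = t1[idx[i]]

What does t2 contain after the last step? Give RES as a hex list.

→ t0 |ba|5c|be|d5|
→ t1 |5c|ba|be|5c|
→ t2 |ba|5c|ba|be|

RES = [ 0xba  0x5c  0xba  0xbe ]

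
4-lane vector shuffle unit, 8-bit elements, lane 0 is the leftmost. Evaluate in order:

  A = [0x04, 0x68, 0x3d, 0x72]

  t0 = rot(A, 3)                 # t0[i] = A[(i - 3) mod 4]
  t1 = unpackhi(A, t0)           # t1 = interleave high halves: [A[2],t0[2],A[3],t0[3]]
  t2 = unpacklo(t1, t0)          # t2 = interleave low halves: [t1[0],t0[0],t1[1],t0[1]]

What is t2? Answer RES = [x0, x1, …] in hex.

→ t0 |68|3d|72|04|
→ t1 |3d|72|72|04|
→ t2 |3d|68|72|3d|

RES = [ 0x3d  0x68  0x72  0x3d ]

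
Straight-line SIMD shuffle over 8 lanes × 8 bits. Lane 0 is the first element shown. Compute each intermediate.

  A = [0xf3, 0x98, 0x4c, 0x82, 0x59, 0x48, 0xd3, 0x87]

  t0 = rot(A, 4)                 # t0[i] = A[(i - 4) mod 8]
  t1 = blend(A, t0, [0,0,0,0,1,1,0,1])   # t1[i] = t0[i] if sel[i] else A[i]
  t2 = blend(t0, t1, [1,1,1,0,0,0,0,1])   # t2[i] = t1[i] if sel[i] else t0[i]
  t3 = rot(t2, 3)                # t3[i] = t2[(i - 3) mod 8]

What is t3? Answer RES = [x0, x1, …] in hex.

t0 = [0x59, 0x48, 0xd3, 0x87, 0xf3, 0x98, 0x4c, 0x82]
t1 = [0xf3, 0x98, 0x4c, 0x82, 0xf3, 0x98, 0xd3, 0x82]
t2 = [0xf3, 0x98, 0x4c, 0x87, 0xf3, 0x98, 0x4c, 0x82]
t3 = [0x98, 0x4c, 0x82, 0xf3, 0x98, 0x4c, 0x87, 0xf3]

RES = [0x98, 0x4c, 0x82, 0xf3, 0x98, 0x4c, 0x87, 0xf3]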